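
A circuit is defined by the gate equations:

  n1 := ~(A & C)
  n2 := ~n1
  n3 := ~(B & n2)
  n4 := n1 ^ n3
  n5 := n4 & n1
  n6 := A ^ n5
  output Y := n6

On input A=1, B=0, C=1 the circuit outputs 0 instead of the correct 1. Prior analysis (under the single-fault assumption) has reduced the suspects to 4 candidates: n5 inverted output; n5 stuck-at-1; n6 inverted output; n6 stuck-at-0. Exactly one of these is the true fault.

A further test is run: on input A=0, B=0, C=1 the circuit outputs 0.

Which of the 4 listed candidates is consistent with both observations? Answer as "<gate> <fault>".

n6 stuck-at-0

Evaluate each candidate on input A=0, B=0, C=1:
  n5 inverted output: n1=1, n2=0, n3=1, n4=0, n5=1 [inverted output], n6=1 → 1 — eliminated
  n5 stuck-at-1: n1=1, n2=0, n3=1, n4=0, n5=1 [stuck-at-1], n6=1 → 1 — eliminated
  n6 inverted output: n1=1, n2=0, n3=1, n4=0, n5=0, n6=1 [inverted output] → 1 — eliminated
  n6 stuck-at-0: n1=1, n2=0, n3=1, n4=0, n5=0, n6=0 [stuck-at-0] → 0 — matches
Only n6 stuck-at-0 reproduces the observed 0.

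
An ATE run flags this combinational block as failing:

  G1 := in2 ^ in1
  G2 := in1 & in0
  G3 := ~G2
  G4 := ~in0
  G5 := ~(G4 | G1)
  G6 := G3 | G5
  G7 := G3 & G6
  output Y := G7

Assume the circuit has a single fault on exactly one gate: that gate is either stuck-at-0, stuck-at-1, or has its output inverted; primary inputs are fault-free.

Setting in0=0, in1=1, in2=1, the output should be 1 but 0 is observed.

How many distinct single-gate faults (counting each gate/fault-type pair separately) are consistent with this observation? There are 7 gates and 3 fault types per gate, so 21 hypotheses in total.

8

Fault-free: G1=0, G2=0, G3=1, G4=1, G5=0, G6=1, G7=1 → 1. Observed 0.
  G1: none of the 3 fault types match ✗
  G2: stuck-at-1, inverted output ✓; others ✗
  G3: stuck-at-0, inverted output ✓; others ✗
  G4: none of the 3 fault types match ✗
  G5: none of the 3 fault types match ✗
  G6: stuck-at-0, inverted output ✓; others ✗
  G7: stuck-at-0, inverted output ✓; others ✗
Consistent faults: {G2 stuck-at-1, G2 inverted output, G3 stuck-at-0, G3 inverted output, G6 stuck-at-0, G6 inverted output, G7 stuck-at-0, G7 inverted output} — 8 in all.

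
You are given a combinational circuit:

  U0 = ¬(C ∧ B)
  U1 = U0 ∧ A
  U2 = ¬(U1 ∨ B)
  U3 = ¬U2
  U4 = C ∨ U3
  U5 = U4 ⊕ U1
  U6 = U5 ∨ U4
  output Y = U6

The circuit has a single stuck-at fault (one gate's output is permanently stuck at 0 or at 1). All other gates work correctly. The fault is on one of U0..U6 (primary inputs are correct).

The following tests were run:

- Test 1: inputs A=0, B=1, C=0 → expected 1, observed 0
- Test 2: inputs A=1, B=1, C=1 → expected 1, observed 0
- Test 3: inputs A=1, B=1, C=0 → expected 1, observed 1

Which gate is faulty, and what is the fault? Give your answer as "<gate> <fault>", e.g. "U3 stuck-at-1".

U4 stuck-at-0

Fault-free values for test 1 (A=0, B=1, C=0): U0=1, U1=0, U2=0, U3=1, U4=1, U5=1, U6=1, giving Y=1. Observed 0.
Test 1: faults giving observed 0 are {U2 stuck-at-1, U3 stuck-at-0, U4 stuck-at-0, U6 stuck-at-0}.
Test 2 (A=1, B=1, C=1): fault-free U0=0, U1=0, U2=0, U3=1, U4=1, U5=1, U6=1 → 1; observed 0. Eliminates U2 stuck-at-1, U3 stuck-at-0.
Test 3 (A=1, B=1, C=0): fault-free U0=1, U1=1, U2=0, U3=1, U4=1, U5=0, U6=1 → 1; observed 1. Eliminates U6 stuck-at-0.
Only U4 stuck-at-0 is consistent with every test.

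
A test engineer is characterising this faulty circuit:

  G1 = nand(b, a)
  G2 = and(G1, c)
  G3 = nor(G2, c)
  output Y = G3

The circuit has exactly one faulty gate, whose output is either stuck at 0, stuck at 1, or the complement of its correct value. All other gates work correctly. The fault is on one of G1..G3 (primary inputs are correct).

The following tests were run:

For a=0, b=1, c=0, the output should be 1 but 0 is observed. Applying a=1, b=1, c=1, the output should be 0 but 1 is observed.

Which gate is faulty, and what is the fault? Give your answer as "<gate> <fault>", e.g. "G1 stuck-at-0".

Fault-free values for test 1 (a=0, b=1, c=0): G1=1, G2=0, G3=1, giving Y=1. Observed 0.
Test 1: faults giving observed 0 are {G2 stuck-at-1, G2 inverted output, G3 stuck-at-0, G3 inverted output}.
Test 2 (a=1, b=1, c=1): fault-free G1=0, G2=0, G3=0 → 0; observed 1. Eliminates G2 stuck-at-1, G2 inverted output, G3 stuck-at-0.
Only G3 inverted output is consistent with every test.

G3 inverted output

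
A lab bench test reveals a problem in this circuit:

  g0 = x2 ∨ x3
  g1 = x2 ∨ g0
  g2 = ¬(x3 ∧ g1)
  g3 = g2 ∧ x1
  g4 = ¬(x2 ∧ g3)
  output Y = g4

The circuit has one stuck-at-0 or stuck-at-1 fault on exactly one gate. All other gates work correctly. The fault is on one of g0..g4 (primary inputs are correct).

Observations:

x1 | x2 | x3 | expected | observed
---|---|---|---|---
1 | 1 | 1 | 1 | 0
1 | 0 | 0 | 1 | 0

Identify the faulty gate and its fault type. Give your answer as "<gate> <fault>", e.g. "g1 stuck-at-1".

g4 stuck-at-0

Fault-free values for test 1 (x1=1, x2=1, x3=1): g0=1, g1=1, g2=0, g3=0, g4=1, giving Y=1. Observed 0.
Test 1: faults giving observed 0 are {g1 stuck-at-0, g2 stuck-at-1, g3 stuck-at-1, g4 stuck-at-0}.
Test 2 (x1=1, x2=0, x3=0): fault-free g0=0, g1=0, g2=1, g3=1, g4=1 → 1; observed 0. Eliminates g1 stuck-at-0, g2 stuck-at-1, g3 stuck-at-1.
Only g4 stuck-at-0 is consistent with every test.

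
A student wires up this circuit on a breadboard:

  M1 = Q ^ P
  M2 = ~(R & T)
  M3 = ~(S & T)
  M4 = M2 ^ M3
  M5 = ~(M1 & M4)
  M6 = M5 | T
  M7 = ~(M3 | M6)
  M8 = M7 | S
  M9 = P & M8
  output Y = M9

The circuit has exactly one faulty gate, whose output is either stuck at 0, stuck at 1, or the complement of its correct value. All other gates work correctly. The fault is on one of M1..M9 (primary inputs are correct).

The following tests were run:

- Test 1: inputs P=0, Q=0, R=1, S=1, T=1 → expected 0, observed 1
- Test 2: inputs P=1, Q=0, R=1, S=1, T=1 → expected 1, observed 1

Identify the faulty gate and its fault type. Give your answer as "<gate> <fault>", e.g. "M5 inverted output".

M9 stuck-at-1

Fault-free values for test 1 (P=0, Q=0, R=1, S=1, T=1): M1=0, M2=0, M3=0, M4=0, M5=1, M6=1, M7=0, M8=1, M9=0, giving Y=0. Observed 1.
Test 1: faults giving observed 1 are {M9 stuck-at-1, M9 inverted output}.
Test 2 (P=1, Q=0, R=1, S=1, T=1): fault-free M1=1, M2=0, M3=0, M4=0, M5=1, M6=1, M7=0, M8=1, M9=1 → 1; observed 1. Eliminates M9 inverted output.
Only M9 stuck-at-1 is consistent with every test.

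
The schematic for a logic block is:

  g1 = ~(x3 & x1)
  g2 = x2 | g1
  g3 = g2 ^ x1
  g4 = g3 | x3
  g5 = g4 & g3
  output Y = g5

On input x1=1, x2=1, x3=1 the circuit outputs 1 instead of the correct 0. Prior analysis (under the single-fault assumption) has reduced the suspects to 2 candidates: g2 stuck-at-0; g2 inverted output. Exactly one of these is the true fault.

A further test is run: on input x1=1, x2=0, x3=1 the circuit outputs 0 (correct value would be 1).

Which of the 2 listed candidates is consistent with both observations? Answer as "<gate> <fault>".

Evaluate each candidate on input x1=1, x2=0, x3=1:
  g2 stuck-at-0: g1=0, g2=0 [stuck-at-0], g3=1, g4=1, g5=1 → 1 — eliminated
  g2 inverted output: g1=0, g2=1 [inverted output], g3=0, g4=1, g5=0 → 0 — matches
Only g2 inverted output reproduces the observed 0.

g2 inverted output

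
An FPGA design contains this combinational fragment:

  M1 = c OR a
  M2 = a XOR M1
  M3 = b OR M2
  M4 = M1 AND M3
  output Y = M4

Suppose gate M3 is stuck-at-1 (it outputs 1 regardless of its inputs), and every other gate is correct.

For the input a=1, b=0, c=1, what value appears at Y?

1

Propagate with M3 forced: M1=1, M2=0, M3=1 [stuck-at-1], M4=1.
So Y = 1. (Without the fault it would be 0.)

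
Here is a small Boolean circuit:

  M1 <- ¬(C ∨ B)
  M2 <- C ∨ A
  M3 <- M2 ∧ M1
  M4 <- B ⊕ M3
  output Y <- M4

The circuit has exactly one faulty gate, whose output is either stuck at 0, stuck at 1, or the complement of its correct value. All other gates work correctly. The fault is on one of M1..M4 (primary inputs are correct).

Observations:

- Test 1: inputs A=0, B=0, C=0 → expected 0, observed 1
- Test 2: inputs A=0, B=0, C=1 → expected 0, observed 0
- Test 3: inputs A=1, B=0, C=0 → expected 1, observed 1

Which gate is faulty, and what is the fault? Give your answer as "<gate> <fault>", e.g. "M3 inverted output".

M2 stuck-at-1

Fault-free values for test 1 (A=0, B=0, C=0): M1=1, M2=0, M3=0, M4=0, giving Y=0. Observed 1.
Test 1: faults giving observed 1 are {M2 stuck-at-1, M2 inverted output, M3 stuck-at-1, M3 inverted output, M4 stuck-at-1, M4 inverted output}.
Test 2 (A=0, B=0, C=1): fault-free M1=0, M2=1, M3=0, M4=0 → 0; observed 0. Eliminates M3 stuck-at-1, M3 inverted output, M4 stuck-at-1, M4 inverted output.
Test 3 (A=1, B=0, C=0): fault-free M1=1, M2=1, M3=1, M4=1 → 1; observed 1. Eliminates M2 inverted output.
Only M2 stuck-at-1 is consistent with every test.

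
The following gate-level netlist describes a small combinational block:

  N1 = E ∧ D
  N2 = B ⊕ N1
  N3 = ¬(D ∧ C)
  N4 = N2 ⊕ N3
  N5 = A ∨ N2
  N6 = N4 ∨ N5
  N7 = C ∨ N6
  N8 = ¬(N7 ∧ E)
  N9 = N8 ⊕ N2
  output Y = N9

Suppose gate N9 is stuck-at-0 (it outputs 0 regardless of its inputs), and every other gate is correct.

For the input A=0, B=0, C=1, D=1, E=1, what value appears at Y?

0

Propagate with N9 forced: N1=1, N2=1, N3=0, N4=1, N5=1, N6=1, N7=1, N8=0, N9=0 [stuck-at-0].
So Y = 0. (Without the fault it would be 1.)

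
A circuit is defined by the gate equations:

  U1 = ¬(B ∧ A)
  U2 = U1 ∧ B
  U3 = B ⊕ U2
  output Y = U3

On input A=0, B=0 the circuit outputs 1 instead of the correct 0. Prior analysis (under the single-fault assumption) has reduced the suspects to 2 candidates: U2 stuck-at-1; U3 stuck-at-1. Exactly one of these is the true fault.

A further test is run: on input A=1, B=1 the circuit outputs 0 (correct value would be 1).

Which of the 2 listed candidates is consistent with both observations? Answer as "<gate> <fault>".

Evaluate each candidate on input A=1, B=1:
  U2 stuck-at-1: U1=0, U2=1 [stuck-at-1], U3=0 → 0 — matches
  U3 stuck-at-1: U1=0, U2=0, U3=1 [stuck-at-1] → 1 — eliminated
Only U2 stuck-at-1 reproduces the observed 0.

U2 stuck-at-1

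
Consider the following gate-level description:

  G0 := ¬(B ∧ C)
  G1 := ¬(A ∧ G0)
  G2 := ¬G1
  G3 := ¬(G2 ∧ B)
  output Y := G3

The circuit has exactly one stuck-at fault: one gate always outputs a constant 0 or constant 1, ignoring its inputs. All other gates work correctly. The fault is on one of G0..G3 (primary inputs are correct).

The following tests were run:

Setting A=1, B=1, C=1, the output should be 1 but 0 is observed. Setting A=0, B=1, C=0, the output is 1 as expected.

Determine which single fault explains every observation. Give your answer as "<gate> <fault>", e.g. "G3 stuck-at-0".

Fault-free values for test 1 (A=1, B=1, C=1): G0=0, G1=1, G2=0, G3=1, giving Y=1. Observed 0.
Test 1: faults giving observed 0 are {G0 stuck-at-1, G1 stuck-at-0, G2 stuck-at-1, G3 stuck-at-0}.
Test 2 (A=0, B=1, C=0): fault-free G0=1, G1=1, G2=0, G3=1 → 1; observed 1. Eliminates G1 stuck-at-0, G2 stuck-at-1, G3 stuck-at-0.
Only G0 stuck-at-1 is consistent with every test.

G0 stuck-at-1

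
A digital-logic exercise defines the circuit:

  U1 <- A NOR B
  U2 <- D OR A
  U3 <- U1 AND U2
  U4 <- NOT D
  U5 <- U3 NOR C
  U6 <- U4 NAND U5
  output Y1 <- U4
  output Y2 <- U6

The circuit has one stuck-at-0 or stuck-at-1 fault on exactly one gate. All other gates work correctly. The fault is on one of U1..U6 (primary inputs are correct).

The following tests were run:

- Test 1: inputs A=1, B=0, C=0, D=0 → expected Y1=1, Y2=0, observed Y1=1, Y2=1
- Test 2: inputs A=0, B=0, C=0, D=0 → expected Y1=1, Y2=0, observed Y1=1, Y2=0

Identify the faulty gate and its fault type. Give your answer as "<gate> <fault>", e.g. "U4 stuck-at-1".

U1 stuck-at-1

Fault-free values for test 1 (A=1, B=0, C=0, D=0): U1=0, U2=1, U3=0, U4=1, U5=1, U6=0, giving Y1=1, Y2=0. Observed Y1=1, Y2=1.
Test 1: faults giving observed Y1=1, Y2=1 are {U1 stuck-at-1, U3 stuck-at-1, U5 stuck-at-0, U6 stuck-at-1}.
Test 2 (A=0, B=0, C=0, D=0): fault-free U1=1, U2=0, U3=0, U4=1, U5=1, U6=0 → Y1=1, Y2=0; observed Y1=1, Y2=0. Eliminates U3 stuck-at-1, U5 stuck-at-0, U6 stuck-at-1.
Only U1 stuck-at-1 is consistent with every test.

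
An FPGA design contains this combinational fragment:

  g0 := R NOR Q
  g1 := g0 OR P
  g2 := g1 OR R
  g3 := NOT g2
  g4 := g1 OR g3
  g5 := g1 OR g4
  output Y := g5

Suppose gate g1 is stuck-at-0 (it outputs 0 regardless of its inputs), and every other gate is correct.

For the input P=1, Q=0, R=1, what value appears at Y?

Propagate with g1 forced: g0=0, g1=0 [stuck-at-0], g2=1, g3=0, g4=0, g5=0.
So Y = 0. (Without the fault it would be 1.)

0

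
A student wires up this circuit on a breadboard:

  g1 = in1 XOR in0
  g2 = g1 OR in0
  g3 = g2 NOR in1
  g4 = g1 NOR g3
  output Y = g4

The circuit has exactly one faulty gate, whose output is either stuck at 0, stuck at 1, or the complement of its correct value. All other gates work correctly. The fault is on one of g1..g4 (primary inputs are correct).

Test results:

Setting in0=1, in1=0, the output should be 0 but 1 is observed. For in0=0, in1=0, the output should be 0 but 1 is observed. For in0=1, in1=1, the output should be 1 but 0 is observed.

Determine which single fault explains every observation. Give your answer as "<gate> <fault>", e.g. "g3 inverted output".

g4 inverted output

Fault-free values for test 1 (in0=1, in1=0): g1=1, g2=1, g3=0, g4=0, giving Y=0. Observed 1.
Test 1: faults giving observed 1 are {g1 stuck-at-0, g1 inverted output, g4 stuck-at-1, g4 inverted output}.
Test 2 (in0=0, in1=0): fault-free g1=0, g2=0, g3=1, g4=0 → 0; observed 1. Eliminates g1 stuck-at-0, g1 inverted output.
Test 3 (in0=1, in1=1): fault-free g1=0, g2=1, g3=0, g4=1 → 1; observed 0. Eliminates g4 stuck-at-1.
Only g4 inverted output is consistent with every test.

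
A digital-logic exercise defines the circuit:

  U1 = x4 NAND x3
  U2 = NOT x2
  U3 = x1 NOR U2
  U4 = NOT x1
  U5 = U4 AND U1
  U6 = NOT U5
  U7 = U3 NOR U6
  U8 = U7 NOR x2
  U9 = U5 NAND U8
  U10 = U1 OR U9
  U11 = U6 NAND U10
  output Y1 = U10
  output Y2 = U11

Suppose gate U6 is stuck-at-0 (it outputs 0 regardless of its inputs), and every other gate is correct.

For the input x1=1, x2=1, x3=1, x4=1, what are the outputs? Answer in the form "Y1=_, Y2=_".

Y1=1, Y2=1

Propagate with U6 forced: U1=0, U2=0, U3=0, U4=0, U5=0, U6=0 [stuck-at-0], U7=1, U8=0, U9=1, U10=1, U11=1.
So the outputs are Y1=1, Y2=1. (Without the fault they would be Y1=1, Y2=0.)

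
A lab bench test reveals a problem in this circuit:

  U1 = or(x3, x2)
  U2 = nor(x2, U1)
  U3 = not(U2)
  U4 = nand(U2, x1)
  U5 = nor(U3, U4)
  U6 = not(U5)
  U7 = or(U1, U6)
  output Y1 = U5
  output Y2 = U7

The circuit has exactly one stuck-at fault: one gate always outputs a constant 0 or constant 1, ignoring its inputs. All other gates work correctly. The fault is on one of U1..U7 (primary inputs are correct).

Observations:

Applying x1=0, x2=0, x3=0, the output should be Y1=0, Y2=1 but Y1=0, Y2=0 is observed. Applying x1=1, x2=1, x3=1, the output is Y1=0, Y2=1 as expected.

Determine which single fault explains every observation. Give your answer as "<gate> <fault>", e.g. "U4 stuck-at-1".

Fault-free values for test 1 (x1=0, x2=0, x3=0): U1=0, U2=1, U3=0, U4=1, U5=0, U6=1, U7=1, giving Y1=0, Y2=1. Observed Y1=0, Y2=0.
Test 1: faults giving observed Y1=0, Y2=0 are {U6 stuck-at-0, U7 stuck-at-0}.
Test 2 (x1=1, x2=1, x3=1): fault-free U1=1, U2=0, U3=1, U4=1, U5=0, U6=1, U7=1 → Y1=0, Y2=1; observed Y1=0, Y2=1. Eliminates U7 stuck-at-0.
Only U6 stuck-at-0 is consistent with every test.

U6 stuck-at-0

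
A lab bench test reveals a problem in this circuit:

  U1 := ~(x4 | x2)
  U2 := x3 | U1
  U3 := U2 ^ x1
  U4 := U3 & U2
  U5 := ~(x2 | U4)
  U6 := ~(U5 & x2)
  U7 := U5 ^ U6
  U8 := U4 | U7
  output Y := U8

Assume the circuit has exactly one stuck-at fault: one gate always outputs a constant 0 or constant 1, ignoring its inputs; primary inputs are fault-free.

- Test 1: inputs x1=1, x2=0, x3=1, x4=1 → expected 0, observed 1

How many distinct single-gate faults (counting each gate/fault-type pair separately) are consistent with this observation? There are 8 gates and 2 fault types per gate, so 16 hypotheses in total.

6

Fault-free: U1=0, U2=1, U3=0, U4=0, U5=1, U6=1, U7=0, U8=0 → 0. Observed 1.
  U1: none of the 2 fault types match ✗
  U2: none of the 2 fault types match ✗
  U3: stuck-at-1 ✓; others ✗
  U4: stuck-at-1 ✓; others ✗
  U5: stuck-at-0 ✓; others ✗
  U6: stuck-at-0 ✓; others ✗
  U7: stuck-at-1 ✓; others ✗
  U8: stuck-at-1 ✓; others ✗
Consistent faults: {U3 stuck-at-1, U4 stuck-at-1, U5 stuck-at-0, U6 stuck-at-0, U7 stuck-at-1, U8 stuck-at-1} — 6 in all.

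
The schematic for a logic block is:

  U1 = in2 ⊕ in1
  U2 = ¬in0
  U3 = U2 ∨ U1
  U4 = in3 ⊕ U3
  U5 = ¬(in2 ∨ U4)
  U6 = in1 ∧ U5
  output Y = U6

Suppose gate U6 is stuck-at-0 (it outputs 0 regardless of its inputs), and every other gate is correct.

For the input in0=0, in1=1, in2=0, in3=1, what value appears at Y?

0

Propagate with U6 forced: U1=1, U2=1, U3=1, U4=0, U5=1, U6=0 [stuck-at-0].
So Y = 0. (Without the fault it would be 1.)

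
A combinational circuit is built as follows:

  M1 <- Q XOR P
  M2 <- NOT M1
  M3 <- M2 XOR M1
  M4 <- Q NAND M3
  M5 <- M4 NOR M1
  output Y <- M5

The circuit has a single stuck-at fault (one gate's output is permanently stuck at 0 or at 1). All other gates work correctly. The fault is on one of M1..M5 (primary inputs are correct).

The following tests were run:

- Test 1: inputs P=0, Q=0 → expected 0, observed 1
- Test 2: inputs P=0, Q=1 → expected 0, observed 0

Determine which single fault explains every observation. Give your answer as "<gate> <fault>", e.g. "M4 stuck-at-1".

M4 stuck-at-0

Fault-free values for test 1 (P=0, Q=0): M1=0, M2=1, M3=1, M4=1, M5=0, giving Y=0. Observed 1.
Test 1: faults giving observed 1 are {M4 stuck-at-0, M5 stuck-at-1}.
Test 2 (P=0, Q=1): fault-free M1=1, M2=0, M3=1, M4=0, M5=0 → 0; observed 0. Eliminates M5 stuck-at-1.
Only M4 stuck-at-0 is consistent with every test.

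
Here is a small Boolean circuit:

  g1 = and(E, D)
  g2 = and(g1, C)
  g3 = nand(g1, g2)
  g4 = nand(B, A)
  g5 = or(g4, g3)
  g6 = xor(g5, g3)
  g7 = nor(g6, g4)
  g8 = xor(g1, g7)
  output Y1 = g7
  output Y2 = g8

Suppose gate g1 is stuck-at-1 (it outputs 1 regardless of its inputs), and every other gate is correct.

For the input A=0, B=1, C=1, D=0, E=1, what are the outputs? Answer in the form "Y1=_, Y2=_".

Y1=0, Y2=1

Propagate with g1 forced: g1=1 [stuck-at-1], g2=1, g3=0, g4=1, g5=1, g6=1, g7=0, g8=1.
So the outputs are Y1=0, Y2=1. (Without the fault they would be Y1=0, Y2=0.)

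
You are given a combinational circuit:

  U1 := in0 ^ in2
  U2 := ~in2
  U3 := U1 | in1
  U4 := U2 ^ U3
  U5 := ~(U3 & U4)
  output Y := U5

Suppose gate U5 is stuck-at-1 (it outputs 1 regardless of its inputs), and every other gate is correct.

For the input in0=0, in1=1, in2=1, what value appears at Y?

Propagate with U5 forced: U1=1, U2=0, U3=1, U4=1, U5=1 [stuck-at-1].
So Y = 1. (Without the fault it would be 0.)

1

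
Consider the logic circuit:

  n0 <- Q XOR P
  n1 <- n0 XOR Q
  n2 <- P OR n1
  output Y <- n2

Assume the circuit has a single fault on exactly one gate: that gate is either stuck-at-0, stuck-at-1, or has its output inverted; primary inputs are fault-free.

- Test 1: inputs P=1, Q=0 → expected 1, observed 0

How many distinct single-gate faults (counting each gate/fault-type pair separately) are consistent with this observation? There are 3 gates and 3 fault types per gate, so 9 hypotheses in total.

Fault-free: n0=1, n1=1, n2=1 → 1. Observed 0.
  n0 stuck-at-0: output 1 ✗
  n0 stuck-at-1: output 1 ✗
  n0 inverted output: output 1 ✗
  n1 stuck-at-0: output 1 ✗
  n1 stuck-at-1: output 1 ✗
  n1 inverted output: output 1 ✗
  n2 stuck-at-0: output 0 ✓
  n2 stuck-at-1: output 1 ✗
  n2 inverted output: output 0 ✓
Consistent faults: {n2 stuck-at-0, n2 inverted output} — 2 in all.

2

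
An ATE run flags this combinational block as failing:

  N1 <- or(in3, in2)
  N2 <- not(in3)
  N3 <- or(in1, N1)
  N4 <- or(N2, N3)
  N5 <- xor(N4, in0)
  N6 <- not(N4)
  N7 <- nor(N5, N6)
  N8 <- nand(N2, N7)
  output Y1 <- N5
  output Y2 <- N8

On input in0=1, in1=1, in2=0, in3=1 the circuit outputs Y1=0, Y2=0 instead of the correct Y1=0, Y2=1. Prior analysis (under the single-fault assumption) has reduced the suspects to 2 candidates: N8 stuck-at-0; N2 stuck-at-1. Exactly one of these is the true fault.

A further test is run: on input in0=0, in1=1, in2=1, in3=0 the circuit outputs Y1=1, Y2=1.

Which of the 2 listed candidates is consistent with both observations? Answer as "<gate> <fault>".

Evaluate each candidate on input in0=0, in1=1, in2=1, in3=0:
  N8 stuck-at-0: N1=1, N2=1, N3=1, N4=1, N5=1, N6=0, N7=0, N8=0 [stuck-at-0] → Y1=1, Y2=0 — eliminated
  N2 stuck-at-1: N1=1, N2=1 [stuck-at-1], N3=1, N4=1, N5=1, N6=0, N7=0, N8=1 → Y1=1, Y2=1 — matches
Only N2 stuck-at-1 reproduces the observed Y1=1, Y2=1.

N2 stuck-at-1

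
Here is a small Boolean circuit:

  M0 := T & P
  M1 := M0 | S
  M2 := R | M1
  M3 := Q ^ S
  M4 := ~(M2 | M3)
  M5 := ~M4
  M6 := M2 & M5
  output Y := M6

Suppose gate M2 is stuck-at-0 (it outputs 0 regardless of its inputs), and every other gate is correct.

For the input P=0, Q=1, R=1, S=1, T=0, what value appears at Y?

0

Propagate with M2 forced: M0=0, M1=1, M2=0 [stuck-at-0], M3=0, M4=1, M5=0, M6=0.
So Y = 0. (Without the fault it would be 1.)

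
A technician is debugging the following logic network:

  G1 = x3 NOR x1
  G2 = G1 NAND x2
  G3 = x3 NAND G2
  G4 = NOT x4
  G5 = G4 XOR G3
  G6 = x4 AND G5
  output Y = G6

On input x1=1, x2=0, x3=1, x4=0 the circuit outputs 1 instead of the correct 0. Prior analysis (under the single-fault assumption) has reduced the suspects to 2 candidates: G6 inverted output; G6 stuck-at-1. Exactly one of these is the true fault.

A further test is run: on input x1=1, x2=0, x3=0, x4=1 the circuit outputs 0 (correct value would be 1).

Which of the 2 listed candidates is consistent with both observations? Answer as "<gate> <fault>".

G6 inverted output

Evaluate each candidate on input x1=1, x2=0, x3=0, x4=1:
  G6 inverted output: G1=0, G2=1, G3=1, G4=0, G5=1, G6=0 [inverted output] → 0 — matches
  G6 stuck-at-1: G1=0, G2=1, G3=1, G4=0, G5=1, G6=1 [stuck-at-1] → 1 — eliminated
Only G6 inverted output reproduces the observed 0.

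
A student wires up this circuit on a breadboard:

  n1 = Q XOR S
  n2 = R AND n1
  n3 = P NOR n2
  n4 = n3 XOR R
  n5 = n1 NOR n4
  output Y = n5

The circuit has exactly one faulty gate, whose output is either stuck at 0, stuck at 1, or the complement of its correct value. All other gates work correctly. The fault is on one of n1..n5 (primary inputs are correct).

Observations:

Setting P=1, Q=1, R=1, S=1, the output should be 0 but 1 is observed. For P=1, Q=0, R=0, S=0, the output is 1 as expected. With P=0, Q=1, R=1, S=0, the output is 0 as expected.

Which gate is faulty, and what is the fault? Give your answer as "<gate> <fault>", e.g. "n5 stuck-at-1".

n4 stuck-at-0

Fault-free values for test 1 (P=1, Q=1, R=1, S=1): n1=0, n2=0, n3=0, n4=1, n5=0, giving Y=0. Observed 1.
Test 1: faults giving observed 1 are {n3 stuck-at-1, n3 inverted output, n4 stuck-at-0, n4 inverted output, n5 stuck-at-1, n5 inverted output}.
Test 2 (P=1, Q=0, R=0, S=0): fault-free n1=0, n2=0, n3=0, n4=0, n5=1 → 1; observed 1. Eliminates n3 stuck-at-1, n3 inverted output, n4 inverted output, n5 inverted output.
Test 3 (P=0, Q=1, R=1, S=0): fault-free n1=1, n2=1, n3=0, n4=1, n5=0 → 0; observed 0. Eliminates n5 stuck-at-1.
Only n4 stuck-at-0 is consistent with every test.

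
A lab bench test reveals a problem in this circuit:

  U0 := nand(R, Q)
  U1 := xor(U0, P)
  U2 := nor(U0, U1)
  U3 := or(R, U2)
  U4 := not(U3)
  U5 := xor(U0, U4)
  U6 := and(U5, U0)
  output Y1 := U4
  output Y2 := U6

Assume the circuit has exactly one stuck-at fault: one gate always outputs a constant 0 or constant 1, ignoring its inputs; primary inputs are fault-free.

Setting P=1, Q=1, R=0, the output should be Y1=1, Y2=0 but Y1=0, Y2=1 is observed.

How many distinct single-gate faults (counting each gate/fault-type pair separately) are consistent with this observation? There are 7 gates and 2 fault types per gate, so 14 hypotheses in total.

Fault-free: U0=1, U1=0, U2=0, U3=0, U4=1, U5=0, U6=0 → Y1=1, Y2=0. Observed Y1=0, Y2=1.
  U0 stuck-at-0: output Y1=1, Y2=0 ✗
  U0 stuck-at-1: output Y1=1, Y2=0 ✗
  U1 stuck-at-0: output Y1=1, Y2=0 ✗
  U1 stuck-at-1: output Y1=1, Y2=0 ✗
  U2 stuck-at-0: output Y1=1, Y2=0 ✗
  U2 stuck-at-1: output Y1=0, Y2=1 ✓
  U3 stuck-at-0: output Y1=1, Y2=0 ✗
  U3 stuck-at-1: output Y1=0, Y2=1 ✓
  U4 stuck-at-0: output Y1=0, Y2=1 ✓
  U4 stuck-at-1: output Y1=1, Y2=0 ✗
  U5 stuck-at-0: output Y1=1, Y2=0 ✗
  U5 stuck-at-1: output Y1=1, Y2=1 ✗
  U6 stuck-at-0: output Y1=1, Y2=0 ✗
  U6 stuck-at-1: output Y1=1, Y2=1 ✗
Consistent faults: {U2 stuck-at-1, U3 stuck-at-1, U4 stuck-at-0} — 3 in all.

3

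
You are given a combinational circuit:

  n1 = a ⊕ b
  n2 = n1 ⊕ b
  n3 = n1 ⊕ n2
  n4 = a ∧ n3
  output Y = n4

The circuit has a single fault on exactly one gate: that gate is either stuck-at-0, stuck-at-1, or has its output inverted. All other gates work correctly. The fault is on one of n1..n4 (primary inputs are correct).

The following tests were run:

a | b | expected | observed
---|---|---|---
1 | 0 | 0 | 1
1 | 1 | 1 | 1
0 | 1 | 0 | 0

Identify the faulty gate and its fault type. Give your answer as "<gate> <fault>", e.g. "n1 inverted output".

n3 stuck-at-1

Fault-free values for test 1 (a=1, b=0): n1=1, n2=1, n3=0, n4=0, giving Y=0. Observed 1.
Test 1: faults giving observed 1 are {n2 stuck-at-0, n2 inverted output, n3 stuck-at-1, n3 inverted output, n4 stuck-at-1, n4 inverted output}.
Test 2 (a=1, b=1): fault-free n1=0, n2=1, n3=1, n4=1 → 1; observed 1. Eliminates n2 stuck-at-0, n2 inverted output, n3 inverted output, n4 inverted output.
Test 3 (a=0, b=1): fault-free n1=1, n2=0, n3=1, n4=0 → 0; observed 0. Eliminates n4 stuck-at-1.
Only n3 stuck-at-1 is consistent with every test.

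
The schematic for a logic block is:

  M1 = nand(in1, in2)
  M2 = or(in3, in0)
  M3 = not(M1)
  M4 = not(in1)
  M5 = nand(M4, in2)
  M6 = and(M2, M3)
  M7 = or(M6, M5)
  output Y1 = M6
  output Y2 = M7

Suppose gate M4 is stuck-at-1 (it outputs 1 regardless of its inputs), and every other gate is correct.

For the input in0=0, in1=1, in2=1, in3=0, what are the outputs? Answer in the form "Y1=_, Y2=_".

Propagate with M4 forced: M1=0, M2=0, M3=1, M4=1 [stuck-at-1], M5=0, M6=0, M7=0.
So the outputs are Y1=0, Y2=0. (Without the fault they would be Y1=0, Y2=1.)

Y1=0, Y2=0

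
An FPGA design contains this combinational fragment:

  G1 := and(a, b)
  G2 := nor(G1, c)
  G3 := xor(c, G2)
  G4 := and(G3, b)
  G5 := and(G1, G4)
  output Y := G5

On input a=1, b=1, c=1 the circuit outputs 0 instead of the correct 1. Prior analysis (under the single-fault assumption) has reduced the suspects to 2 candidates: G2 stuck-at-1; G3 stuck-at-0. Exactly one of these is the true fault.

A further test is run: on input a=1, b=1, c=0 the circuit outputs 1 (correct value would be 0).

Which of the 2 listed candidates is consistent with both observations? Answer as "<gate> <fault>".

Evaluate each candidate on input a=1, b=1, c=0:
  G2 stuck-at-1: G1=1, G2=1 [stuck-at-1], G3=1, G4=1, G5=1 → 1 — matches
  G3 stuck-at-0: G1=1, G2=0, G3=0 [stuck-at-0], G4=0, G5=0 → 0 — eliminated
Only G2 stuck-at-1 reproduces the observed 1.

G2 stuck-at-1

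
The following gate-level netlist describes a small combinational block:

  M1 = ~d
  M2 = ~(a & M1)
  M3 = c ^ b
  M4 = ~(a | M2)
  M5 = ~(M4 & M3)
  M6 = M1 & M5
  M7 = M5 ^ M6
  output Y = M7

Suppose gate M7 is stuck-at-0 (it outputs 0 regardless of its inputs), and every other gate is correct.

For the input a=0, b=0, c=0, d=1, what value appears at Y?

Propagate with M7 forced: M1=0, M2=1, M3=0, M4=0, M5=1, M6=0, M7=0 [stuck-at-0].
So Y = 0. (Without the fault it would be 1.)

0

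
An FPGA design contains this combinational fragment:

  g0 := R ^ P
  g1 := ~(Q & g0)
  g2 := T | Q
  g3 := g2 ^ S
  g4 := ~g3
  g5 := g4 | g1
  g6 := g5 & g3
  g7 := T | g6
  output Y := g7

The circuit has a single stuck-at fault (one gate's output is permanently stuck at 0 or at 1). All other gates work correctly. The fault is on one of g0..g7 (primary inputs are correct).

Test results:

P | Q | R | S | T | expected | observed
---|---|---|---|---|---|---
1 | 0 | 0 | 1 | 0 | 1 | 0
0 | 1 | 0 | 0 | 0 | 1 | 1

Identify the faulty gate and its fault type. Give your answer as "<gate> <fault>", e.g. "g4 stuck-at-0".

g2 stuck-at-1

Fault-free values for test 1 (P=1, Q=0, R=0, S=1, T=0): g0=1, g1=1, g2=0, g3=1, g4=0, g5=1, g6=1, g7=1, giving Y=1. Observed 0.
Test 1: faults giving observed 0 are {g1 stuck-at-0, g2 stuck-at-1, g3 stuck-at-0, g5 stuck-at-0, g6 stuck-at-0, g7 stuck-at-0}.
Test 2 (P=0, Q=1, R=0, S=0, T=0): fault-free g0=0, g1=1, g2=1, g3=1, g4=0, g5=1, g6=1, g7=1 → 1; observed 1. Eliminates g1 stuck-at-0, g3 stuck-at-0, g5 stuck-at-0, g6 stuck-at-0, g7 stuck-at-0.
Only g2 stuck-at-1 is consistent with every test.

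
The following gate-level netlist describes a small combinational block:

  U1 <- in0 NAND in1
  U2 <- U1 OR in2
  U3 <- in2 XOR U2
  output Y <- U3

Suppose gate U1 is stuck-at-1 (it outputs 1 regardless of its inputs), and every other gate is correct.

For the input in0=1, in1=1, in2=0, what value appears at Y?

Propagate with U1 forced: U1=1 [stuck-at-1], U2=1, U3=1.
So Y = 1. (Without the fault it would be 0.)

1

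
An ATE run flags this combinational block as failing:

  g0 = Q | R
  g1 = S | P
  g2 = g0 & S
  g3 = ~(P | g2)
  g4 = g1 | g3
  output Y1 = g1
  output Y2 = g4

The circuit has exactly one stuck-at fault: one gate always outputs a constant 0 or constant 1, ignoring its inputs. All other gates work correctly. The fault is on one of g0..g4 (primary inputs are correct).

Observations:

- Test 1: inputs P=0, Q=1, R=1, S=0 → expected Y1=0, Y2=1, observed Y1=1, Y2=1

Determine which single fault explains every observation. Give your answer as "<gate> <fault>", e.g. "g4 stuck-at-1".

Fault-free values for test 1 (P=0, Q=1, R=1, S=0): g0=1, g1=0, g2=0, g3=1, g4=1, giving Y1=0, Y2=1. Observed Y1=1, Y2=1.
Test 1: faults giving observed Y1=1, Y2=1 are {g1 stuck-at-1}.
Only g1 stuck-at-1 is consistent with every test.

g1 stuck-at-1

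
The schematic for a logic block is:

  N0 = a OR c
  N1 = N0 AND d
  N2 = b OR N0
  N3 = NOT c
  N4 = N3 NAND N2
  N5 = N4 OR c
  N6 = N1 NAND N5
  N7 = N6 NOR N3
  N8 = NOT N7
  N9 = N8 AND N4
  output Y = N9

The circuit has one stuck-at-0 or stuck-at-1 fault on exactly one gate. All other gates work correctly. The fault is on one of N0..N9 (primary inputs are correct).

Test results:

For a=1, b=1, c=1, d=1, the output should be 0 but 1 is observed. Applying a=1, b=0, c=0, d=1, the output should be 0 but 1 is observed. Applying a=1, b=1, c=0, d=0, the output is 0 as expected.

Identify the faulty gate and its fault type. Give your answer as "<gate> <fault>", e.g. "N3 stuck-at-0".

N0 stuck-at-0

Fault-free values for test 1 (a=1, b=1, c=1, d=1): N0=1, N1=1, N2=1, N3=0, N4=1, N5=1, N6=0, N7=1, N8=0, N9=0, giving Y=0. Observed 1.
Test 1: faults giving observed 1 are {N0 stuck-at-0, N1 stuck-at-0, N5 stuck-at-0, N6 stuck-at-1, N7 stuck-at-0, N8 stuck-at-1, N9 stuck-at-1}.
Test 2 (a=1, b=0, c=0, d=1): fault-free N0=1, N1=1, N2=1, N3=1, N4=0, N5=0, N6=1, N7=0, N8=1, N9=0 → 0; observed 1. Eliminates N1 stuck-at-0, N5 stuck-at-0, N6 stuck-at-1, N7 stuck-at-0, N8 stuck-at-1.
Test 3 (a=1, b=1, c=0, d=0): fault-free N0=1, N1=0, N2=1, N3=1, N4=0, N5=0, N6=1, N7=0, N8=1, N9=0 → 0; observed 0. Eliminates N9 stuck-at-1.
Only N0 stuck-at-0 is consistent with every test.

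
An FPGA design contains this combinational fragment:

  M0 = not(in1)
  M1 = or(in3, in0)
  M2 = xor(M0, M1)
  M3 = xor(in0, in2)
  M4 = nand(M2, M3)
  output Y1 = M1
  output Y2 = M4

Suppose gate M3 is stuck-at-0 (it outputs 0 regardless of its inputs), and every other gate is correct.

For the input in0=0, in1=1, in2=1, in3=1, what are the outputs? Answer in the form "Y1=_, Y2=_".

Y1=1, Y2=1

Propagate with M3 forced: M0=0, M1=1, M2=1, M3=0 [stuck-at-0], M4=1.
So the outputs are Y1=1, Y2=1. (Without the fault they would be Y1=1, Y2=0.)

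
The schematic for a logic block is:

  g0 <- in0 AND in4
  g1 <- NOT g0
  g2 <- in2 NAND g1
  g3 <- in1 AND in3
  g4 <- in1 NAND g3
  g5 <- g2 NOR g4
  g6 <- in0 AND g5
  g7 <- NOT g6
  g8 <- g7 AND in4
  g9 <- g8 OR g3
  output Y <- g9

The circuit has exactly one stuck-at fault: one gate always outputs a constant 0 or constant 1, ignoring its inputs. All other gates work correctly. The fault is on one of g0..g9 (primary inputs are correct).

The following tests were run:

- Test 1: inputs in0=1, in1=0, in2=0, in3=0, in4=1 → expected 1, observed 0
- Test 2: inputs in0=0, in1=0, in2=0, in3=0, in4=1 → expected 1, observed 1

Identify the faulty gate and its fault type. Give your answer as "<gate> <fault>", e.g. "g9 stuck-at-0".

Fault-free values for test 1 (in0=1, in1=0, in2=0, in3=0, in4=1): g0=1, g1=0, g2=1, g3=0, g4=1, g5=0, g6=0, g7=1, g8=1, g9=1, giving Y=1. Observed 0.
Test 1: faults giving observed 0 are {g5 stuck-at-1, g6 stuck-at-1, g7 stuck-at-0, g8 stuck-at-0, g9 stuck-at-0}.
Test 2 (in0=0, in1=0, in2=0, in3=0, in4=1): fault-free g0=0, g1=1, g2=1, g3=0, g4=1, g5=0, g6=0, g7=1, g8=1, g9=1 → 1; observed 1. Eliminates g6 stuck-at-1, g7 stuck-at-0, g8 stuck-at-0, g9 stuck-at-0.
Only g5 stuck-at-1 is consistent with every test.

g5 stuck-at-1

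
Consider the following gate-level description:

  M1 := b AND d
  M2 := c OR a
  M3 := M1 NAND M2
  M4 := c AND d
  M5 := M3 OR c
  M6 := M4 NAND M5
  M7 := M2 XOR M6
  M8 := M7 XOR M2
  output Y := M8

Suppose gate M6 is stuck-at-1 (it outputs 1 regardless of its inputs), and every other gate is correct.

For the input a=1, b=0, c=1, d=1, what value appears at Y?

1

Propagate with M6 forced: M1=0, M2=1, M3=1, M4=1, M5=1, M6=1 [stuck-at-1], M7=0, M8=1.
So Y = 1. (Without the fault it would be 0.)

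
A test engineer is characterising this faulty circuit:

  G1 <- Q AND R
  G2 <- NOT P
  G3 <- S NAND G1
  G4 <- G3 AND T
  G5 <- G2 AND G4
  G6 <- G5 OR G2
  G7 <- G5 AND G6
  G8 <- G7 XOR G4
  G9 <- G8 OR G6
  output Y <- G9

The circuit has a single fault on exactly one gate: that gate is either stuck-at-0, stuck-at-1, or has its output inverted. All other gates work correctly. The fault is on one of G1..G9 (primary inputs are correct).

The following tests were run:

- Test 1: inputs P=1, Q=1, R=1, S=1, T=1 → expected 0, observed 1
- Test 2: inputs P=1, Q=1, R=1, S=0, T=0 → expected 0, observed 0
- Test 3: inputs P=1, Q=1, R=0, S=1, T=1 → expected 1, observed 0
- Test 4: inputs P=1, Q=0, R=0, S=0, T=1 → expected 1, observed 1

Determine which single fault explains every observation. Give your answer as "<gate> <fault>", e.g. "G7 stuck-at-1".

Fault-free values for test 1 (P=1, Q=1, R=1, S=1, T=1): G1=1, G2=0, G3=0, G4=0, G5=0, G6=0, G7=0, G8=0, G9=0, giving Y=0. Observed 1.
Test 1: faults giving observed 1 are {G1 stuck-at-0, G1 inverted output, G2 stuck-at-1, G2 inverted output, G3 stuck-at-1, G3 inverted output, G4 stuck-at-1, G4 inverted output, G5 stuck-at-1, G5 inverted output, G6 stuck-at-1, G6 inverted output, G7 stuck-at-1, G7 inverted output, G8 stuck-at-1, G8 inverted output, G9 stuck-at-1, G9 inverted output}.
Test 2 (P=1, Q=1, R=1, S=0, T=0): fault-free G1=1, G2=0, G3=1, G4=0, G5=0, G6=0, G7=0, G8=0, G9=0 → 0; observed 0. Eliminates G2 stuck-at-1, G2 inverted output, G4 stuck-at-1, G4 inverted output, G5 stuck-at-1, G5 inverted output, G6 stuck-at-1, G6 inverted output, G7 stuck-at-1, G7 inverted output, G8 stuck-at-1, G8 inverted output, G9 stuck-at-1, G9 inverted output.
Test 3 (P=1, Q=1, R=0, S=1, T=1): fault-free G1=0, G2=0, G3=1, G4=1, G5=0, G6=0, G7=0, G8=1, G9=1 → 1; observed 0. Eliminates G1 stuck-at-0, G3 stuck-at-1.
Test 4 (P=1, Q=0, R=0, S=0, T=1): fault-free G1=0, G2=0, G3=1, G4=1, G5=0, G6=0, G7=0, G8=1, G9=1 → 1; observed 1. Eliminates G3 inverted output.
Only G1 inverted output is consistent with every test.

G1 inverted output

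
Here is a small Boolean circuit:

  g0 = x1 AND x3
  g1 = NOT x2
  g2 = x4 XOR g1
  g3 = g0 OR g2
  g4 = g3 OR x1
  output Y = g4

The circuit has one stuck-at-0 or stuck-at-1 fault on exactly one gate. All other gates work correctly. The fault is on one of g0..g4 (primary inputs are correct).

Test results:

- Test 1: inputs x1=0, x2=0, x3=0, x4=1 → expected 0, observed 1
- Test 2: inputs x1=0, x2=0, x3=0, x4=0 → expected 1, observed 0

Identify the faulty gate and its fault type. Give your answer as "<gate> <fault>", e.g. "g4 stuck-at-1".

g1 stuck-at-0

Fault-free values for test 1 (x1=0, x2=0, x3=0, x4=1): g0=0, g1=1, g2=0, g3=0, g4=0, giving Y=0. Observed 1.
Test 1: faults giving observed 1 are {g0 stuck-at-1, g1 stuck-at-0, g2 stuck-at-1, g3 stuck-at-1, g4 stuck-at-1}.
Test 2 (x1=0, x2=0, x3=0, x4=0): fault-free g0=0, g1=1, g2=1, g3=1, g4=1 → 1; observed 0. Eliminates g0 stuck-at-1, g2 stuck-at-1, g3 stuck-at-1, g4 stuck-at-1.
Only g1 stuck-at-0 is consistent with every test.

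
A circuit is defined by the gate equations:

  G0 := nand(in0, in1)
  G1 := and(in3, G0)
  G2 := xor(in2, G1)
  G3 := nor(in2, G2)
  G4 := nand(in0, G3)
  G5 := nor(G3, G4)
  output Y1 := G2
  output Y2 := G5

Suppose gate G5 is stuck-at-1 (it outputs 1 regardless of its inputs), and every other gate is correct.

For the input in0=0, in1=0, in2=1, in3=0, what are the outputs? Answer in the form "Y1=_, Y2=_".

Y1=1, Y2=1

Propagate with G5 forced: G0=1, G1=0, G2=1, G3=0, G4=1, G5=1 [stuck-at-1].
So the outputs are Y1=1, Y2=1. (Without the fault they would be Y1=1, Y2=0.)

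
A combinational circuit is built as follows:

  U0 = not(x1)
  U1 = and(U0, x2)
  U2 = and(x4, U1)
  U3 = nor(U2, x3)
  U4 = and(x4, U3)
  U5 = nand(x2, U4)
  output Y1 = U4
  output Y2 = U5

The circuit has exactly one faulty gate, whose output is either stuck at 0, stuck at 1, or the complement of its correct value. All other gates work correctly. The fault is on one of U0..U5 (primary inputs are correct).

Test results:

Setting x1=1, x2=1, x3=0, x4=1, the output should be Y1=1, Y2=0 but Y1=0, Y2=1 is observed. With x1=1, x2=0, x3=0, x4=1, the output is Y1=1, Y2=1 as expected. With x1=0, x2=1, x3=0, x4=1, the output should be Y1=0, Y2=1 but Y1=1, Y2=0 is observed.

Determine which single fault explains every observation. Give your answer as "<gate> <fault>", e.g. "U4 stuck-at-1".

U0 inverted output

Fault-free values for test 1 (x1=1, x2=1, x3=0, x4=1): U0=0, U1=0, U2=0, U3=1, U4=1, U5=0, giving Y1=1, Y2=0. Observed Y1=0, Y2=1.
Test 1: faults giving observed Y1=0, Y2=1 are {U0 stuck-at-1, U0 inverted output, U1 stuck-at-1, U1 inverted output, U2 stuck-at-1, U2 inverted output, U3 stuck-at-0, U3 inverted output, U4 stuck-at-0, U4 inverted output}.
Test 2 (x1=1, x2=0, x3=0, x4=1): fault-free U0=0, U1=0, U2=0, U3=1, U4=1, U5=1 → Y1=1, Y2=1; observed Y1=1, Y2=1. Eliminates U1 stuck-at-1, U1 inverted output, U2 stuck-at-1, U2 inverted output, U3 stuck-at-0, U3 inverted output, U4 stuck-at-0, U4 inverted output.
Test 3 (x1=0, x2=1, x3=0, x4=1): fault-free U0=1, U1=1, U2=1, U3=0, U4=0, U5=1 → Y1=0, Y2=1; observed Y1=1, Y2=0. Eliminates U0 stuck-at-1.
Only U0 inverted output is consistent with every test.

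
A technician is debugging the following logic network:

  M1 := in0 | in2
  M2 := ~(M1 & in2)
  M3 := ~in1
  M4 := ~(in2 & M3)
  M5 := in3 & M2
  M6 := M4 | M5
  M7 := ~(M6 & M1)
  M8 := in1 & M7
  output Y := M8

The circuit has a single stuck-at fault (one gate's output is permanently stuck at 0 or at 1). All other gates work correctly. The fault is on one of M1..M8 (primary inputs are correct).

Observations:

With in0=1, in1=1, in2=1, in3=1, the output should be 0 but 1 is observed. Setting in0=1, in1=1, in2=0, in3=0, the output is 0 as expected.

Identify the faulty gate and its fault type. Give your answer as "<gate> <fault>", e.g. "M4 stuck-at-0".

M3 stuck-at-1

Fault-free values for test 1 (in0=1, in1=1, in2=1, in3=1): M1=1, M2=0, M3=0, M4=1, M5=0, M6=1, M7=0, M8=0, giving Y=0. Observed 1.
Test 1: faults giving observed 1 are {M1 stuck-at-0, M3 stuck-at-1, M4 stuck-at-0, M6 stuck-at-0, M7 stuck-at-1, M8 stuck-at-1}.
Test 2 (in0=1, in1=1, in2=0, in3=0): fault-free M1=1, M2=1, M3=0, M4=1, M5=0, M6=1, M7=0, M8=0 → 0; observed 0. Eliminates M1 stuck-at-0, M4 stuck-at-0, M6 stuck-at-0, M7 stuck-at-1, M8 stuck-at-1.
Only M3 stuck-at-1 is consistent with every test.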